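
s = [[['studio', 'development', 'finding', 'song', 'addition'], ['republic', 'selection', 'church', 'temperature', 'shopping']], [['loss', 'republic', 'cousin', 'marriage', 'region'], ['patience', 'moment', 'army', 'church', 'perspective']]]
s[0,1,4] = 'shopping'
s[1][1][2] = 'army'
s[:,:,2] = [['finding', 'church'], ['cousin', 'army']]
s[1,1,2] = 'army'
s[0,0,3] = 'song'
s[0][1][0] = 'republic'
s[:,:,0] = [['studio', 'republic'], ['loss', 'patience']]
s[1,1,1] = 'moment'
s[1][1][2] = 'army'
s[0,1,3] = 'temperature'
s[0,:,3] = ['song', 'temperature']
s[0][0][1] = 'development'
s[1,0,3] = 'marriage'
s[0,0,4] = 'addition'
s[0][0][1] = 'development'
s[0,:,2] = ['finding', 'church']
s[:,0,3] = ['song', 'marriage']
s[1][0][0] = 'loss'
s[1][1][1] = 'moment'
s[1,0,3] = 'marriage'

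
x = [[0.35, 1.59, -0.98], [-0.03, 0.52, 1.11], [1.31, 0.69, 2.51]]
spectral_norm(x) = 3.13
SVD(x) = [[-0.15, 0.99, -0.02], [0.35, 0.07, 0.93], [0.92, 0.13, -0.36]] @ diag([3.133018417629759, 1.8626607896968668, 0.5669130244742693]) @ [[0.37, 0.19, 0.91],[0.28, 0.91, -0.30],[-0.89, 0.36, 0.28]]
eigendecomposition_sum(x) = [[-0.09+0.00j,-0.11-0.00j,(-0.16-0j)],[0.57+0.00j,0.73+0.00j,1.05+0.00j],[1.13+0.00j,1.46+0.00j,(2.11+0j)]] + [[(0.22+0.53j),  (0.85-0.23j),  -0.41+0.16j], [-0.30-0.03j,  (-0.1+0.45j),  (0.03-0.23j)], [(0.09-0.26j),  -0.39-0.19j,  0.20+0.07j]] + [[0.22-0.53j, 0.85+0.23j, (-0.41-0.16j)], [(-0.3+0.03j), (-0.1-0.45j), 0.03+0.23j], [(0.09+0.26j), (-0.39+0.19j), 0.20-0.07j]]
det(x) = 3.31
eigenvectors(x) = [[(0.07+0j), 0.81+0.00j, 0.81-0.00j],  [(-0.45+0j), -0.20+0.38j, -0.20-0.38j],  [-0.89+0.00j, (-0.3-0.26j), -0.30+0.26j]]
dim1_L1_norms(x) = [2.92, 1.66, 4.51]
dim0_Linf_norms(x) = [1.31, 1.59, 2.51]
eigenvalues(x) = [(2.75+0j), (0.31+1.05j), (0.31-1.05j)]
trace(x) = 3.38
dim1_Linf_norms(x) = [1.59, 1.11, 2.51]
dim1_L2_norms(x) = [1.9, 1.23, 2.91]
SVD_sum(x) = [[-0.17, -0.09, -0.43], [0.4, 0.2, 1.0], [1.06, 0.54, 2.64]] + [[0.51, 1.68, -0.55], [0.04, 0.12, -0.04], [0.07, 0.23, -0.07]] + [[0.01, -0.00, -0.00], [-0.47, 0.19, 0.15], [0.18, -0.07, -0.06]]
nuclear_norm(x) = 5.56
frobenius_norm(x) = 3.69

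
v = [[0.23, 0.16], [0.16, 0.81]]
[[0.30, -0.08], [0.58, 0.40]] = v @ [[0.92,  -0.81], [0.54,  0.66]]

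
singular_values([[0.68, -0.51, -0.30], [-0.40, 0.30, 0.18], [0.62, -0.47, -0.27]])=[1.33, 0.01, 0.0]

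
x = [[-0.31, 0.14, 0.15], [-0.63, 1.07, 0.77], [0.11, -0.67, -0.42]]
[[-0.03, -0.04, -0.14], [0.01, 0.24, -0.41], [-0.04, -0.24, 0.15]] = x @ [[0.1,0.31,0.35], [0.17,0.38,-0.06], [-0.14,0.04,-0.16]]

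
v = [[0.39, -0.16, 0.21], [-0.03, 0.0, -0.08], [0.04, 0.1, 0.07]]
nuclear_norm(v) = 0.65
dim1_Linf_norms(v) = [0.39, 0.08, 0.1]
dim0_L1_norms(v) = [0.46, 0.26, 0.36]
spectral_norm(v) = 0.48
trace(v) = 0.46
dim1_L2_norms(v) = [0.47, 0.09, 0.13]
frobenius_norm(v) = 0.50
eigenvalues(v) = [(0.42+0j), (0.02+0.08j), (0.02-0.08j)]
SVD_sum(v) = [[0.39, -0.15, 0.22], [-0.05, 0.02, -0.03], [0.03, -0.01, 0.02]] + [[-0.0, -0.01, -0.01],[-0.00, -0.04, -0.02],[0.0, 0.10, 0.06]] + [[0.0, 0.00, -0.00], [0.02, 0.02, -0.03], [0.01, 0.01, -0.01]]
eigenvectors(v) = [[(0.99+0j), -0.49+0.11j, (-0.49-0.11j)],[(-0.09+0j), -0.16+0.49j, (-0.16-0.49j)],[0.09+0.00j, 0.69+0.00j, 0.69-0.00j]]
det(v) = 0.00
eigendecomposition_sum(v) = [[(0.39-0j),(-0.09-0j),(0.25+0j)], [(-0.03+0j),(0.01+0j),(-0.02+0j)], [0.03-0.00j,-0.01-0.00j,(0.02+0j)]] + [[-0.00+0.00j, (-0.04+0.02j), -0.02-0.02j], [0j, -0.00+0.04j, (-0.03+0.01j)], [-0j, 0.05-0.01j, 0.02+0.03j]] + [[(-0-0j), -0.04-0.02j, (-0.02+0.02j)], [0.00-0.00j, (-0-0.04j), -0.03-0.01j], [0j, 0.05+0.01j, (0.02-0.03j)]]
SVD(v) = [[-0.99, -0.11, 0.1], [0.13, -0.33, 0.94], [-0.07, 0.94, 0.34]] @ diag([0.4760275154635202, 0.13103872793255034, 0.04273939989572852]) @ [[-0.82,0.32,-0.47], [0.03,0.85,0.52], [0.57,0.42,-0.71]]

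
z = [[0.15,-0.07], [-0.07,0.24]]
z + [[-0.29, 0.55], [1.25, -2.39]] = [[-0.14, 0.48], [1.18, -2.15]]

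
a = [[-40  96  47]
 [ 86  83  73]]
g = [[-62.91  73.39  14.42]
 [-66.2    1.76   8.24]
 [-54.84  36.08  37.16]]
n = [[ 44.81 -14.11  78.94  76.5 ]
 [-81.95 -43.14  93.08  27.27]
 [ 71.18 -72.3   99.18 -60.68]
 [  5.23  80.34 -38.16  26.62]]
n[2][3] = -60.68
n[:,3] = [76.5, 27.27, -60.68, 26.62]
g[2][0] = -54.84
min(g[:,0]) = -66.2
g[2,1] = 36.08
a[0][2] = 47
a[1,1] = 83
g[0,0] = -62.91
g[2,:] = [-54.84, 36.08, 37.16]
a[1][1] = 83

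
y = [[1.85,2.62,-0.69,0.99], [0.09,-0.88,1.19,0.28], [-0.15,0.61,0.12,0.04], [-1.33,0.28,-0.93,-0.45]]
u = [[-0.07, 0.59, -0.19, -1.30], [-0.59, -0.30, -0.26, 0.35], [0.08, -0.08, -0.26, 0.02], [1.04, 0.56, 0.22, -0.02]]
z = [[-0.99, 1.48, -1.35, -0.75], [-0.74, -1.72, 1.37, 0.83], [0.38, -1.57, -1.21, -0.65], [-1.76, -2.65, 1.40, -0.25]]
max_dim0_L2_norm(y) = 2.84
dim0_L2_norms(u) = [1.2, 0.87, 0.47, 1.35]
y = u @ z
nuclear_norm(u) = 3.31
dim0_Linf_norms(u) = [1.04, 0.59, 0.26, 1.3]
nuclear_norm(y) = 6.41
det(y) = -0.81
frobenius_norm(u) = 2.06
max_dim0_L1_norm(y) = 4.39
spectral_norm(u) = 1.60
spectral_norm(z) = 4.44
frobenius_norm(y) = 4.16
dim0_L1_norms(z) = [3.87, 7.42, 5.33, 2.48]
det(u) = -0.10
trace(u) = -0.65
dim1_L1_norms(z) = [4.57, 4.66, 3.81, 6.06]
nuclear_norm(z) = 8.97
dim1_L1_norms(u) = [2.15, 1.5, 0.44, 1.84]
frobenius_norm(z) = 5.32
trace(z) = -4.17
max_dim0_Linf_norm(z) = 2.65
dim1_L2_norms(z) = [2.36, 2.46, 2.12, 3.48]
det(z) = 8.32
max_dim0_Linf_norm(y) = 2.62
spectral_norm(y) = 3.57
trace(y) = 0.64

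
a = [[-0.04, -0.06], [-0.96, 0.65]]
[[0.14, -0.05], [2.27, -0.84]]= a @ [[-2.74, 1.02], [-0.55, 0.21]]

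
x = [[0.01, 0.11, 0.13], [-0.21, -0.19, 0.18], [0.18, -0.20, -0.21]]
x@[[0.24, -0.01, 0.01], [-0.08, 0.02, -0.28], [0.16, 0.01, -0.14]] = [[0.01, 0.00, -0.05], [-0.01, 0.00, 0.03], [0.03, -0.01, 0.09]]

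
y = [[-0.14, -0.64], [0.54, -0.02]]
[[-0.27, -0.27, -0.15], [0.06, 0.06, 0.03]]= y @ [[0.12, 0.12, 0.07], [0.40, 0.39, 0.22]]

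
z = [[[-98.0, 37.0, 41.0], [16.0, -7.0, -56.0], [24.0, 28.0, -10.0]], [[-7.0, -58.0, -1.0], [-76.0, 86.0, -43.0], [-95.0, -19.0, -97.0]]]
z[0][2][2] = -10.0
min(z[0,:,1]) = -7.0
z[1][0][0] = -7.0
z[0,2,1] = 28.0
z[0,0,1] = 37.0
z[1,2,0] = -95.0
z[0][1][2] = -56.0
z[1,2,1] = -19.0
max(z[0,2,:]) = 28.0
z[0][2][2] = -10.0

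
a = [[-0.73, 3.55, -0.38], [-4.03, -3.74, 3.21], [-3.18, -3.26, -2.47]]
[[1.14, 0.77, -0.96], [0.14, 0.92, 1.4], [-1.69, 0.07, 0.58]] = a @ [[-0.08,-0.29,-0.01],  [0.34,0.17,-0.26],  [0.34,0.12,0.12]]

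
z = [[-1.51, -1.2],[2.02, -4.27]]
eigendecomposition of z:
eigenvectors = [[(0.54+0.28j), 0.54-0.28j], [(0.79+0j), (0.79-0j)]]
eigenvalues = [(-2.89+0.72j), (-2.89-0.72j)]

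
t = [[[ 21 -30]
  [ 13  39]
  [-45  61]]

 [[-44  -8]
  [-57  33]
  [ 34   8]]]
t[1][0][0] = -44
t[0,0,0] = 21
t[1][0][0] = -44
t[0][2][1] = 61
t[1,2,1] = 8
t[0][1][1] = 39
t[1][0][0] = -44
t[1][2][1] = 8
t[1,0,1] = -8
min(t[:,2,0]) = -45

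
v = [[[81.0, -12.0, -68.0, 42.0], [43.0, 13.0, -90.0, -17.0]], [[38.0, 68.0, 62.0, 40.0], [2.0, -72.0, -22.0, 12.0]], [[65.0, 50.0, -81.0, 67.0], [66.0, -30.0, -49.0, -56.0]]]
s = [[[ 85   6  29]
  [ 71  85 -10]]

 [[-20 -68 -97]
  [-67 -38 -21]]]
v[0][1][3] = -17.0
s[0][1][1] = 85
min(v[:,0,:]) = -81.0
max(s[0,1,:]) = 85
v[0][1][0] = 43.0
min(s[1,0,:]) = -97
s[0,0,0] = 85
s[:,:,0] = [[85, 71], [-20, -67]]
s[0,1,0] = 71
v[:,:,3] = [[42.0, -17.0], [40.0, 12.0], [67.0, -56.0]]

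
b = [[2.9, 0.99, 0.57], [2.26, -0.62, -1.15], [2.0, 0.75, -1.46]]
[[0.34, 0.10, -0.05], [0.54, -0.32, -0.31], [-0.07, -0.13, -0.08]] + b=[[3.24, 1.09, 0.52], [2.8, -0.94, -1.46], [1.93, 0.62, -1.54]]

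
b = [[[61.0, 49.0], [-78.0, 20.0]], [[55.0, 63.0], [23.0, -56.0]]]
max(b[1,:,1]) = 63.0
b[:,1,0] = [-78.0, 23.0]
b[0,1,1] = 20.0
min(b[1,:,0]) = 23.0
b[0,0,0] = 61.0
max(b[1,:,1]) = 63.0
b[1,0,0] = 55.0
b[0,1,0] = -78.0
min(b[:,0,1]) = 49.0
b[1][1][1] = -56.0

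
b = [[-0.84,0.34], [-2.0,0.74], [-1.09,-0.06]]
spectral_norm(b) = 2.53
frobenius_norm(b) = 2.56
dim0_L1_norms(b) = [3.93, 1.14]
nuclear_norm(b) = 2.93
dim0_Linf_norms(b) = [2.0, 0.74]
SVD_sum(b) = [[-0.86, 0.26], [-2.04, 0.61], [-0.99, 0.29]] + [[0.02, 0.08], [0.04, 0.13], [-0.1, -0.35]]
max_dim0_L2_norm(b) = 2.43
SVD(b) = [[-0.36, -0.22], [-0.84, -0.35], [-0.41, 0.91]] @ diag([2.5294406302958117, 0.40302617509130456]) @ [[0.96, -0.28], [-0.28, -0.96]]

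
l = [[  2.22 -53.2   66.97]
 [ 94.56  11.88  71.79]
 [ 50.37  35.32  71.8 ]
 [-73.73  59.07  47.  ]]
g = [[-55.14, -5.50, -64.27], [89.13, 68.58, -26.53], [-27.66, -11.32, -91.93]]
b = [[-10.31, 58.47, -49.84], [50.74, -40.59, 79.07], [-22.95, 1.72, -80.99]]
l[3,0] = -73.73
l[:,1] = [-53.2, 11.88, 35.32, 59.07]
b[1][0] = 50.74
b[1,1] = -40.59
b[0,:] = [-10.31, 58.47, -49.84]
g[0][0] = -55.14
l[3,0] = -73.73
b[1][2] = 79.07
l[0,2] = 66.97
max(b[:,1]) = 58.47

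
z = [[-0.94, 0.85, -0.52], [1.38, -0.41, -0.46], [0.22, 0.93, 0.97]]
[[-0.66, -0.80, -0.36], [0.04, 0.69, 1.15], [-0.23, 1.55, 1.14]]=z @ [[-0.03, 0.95, 1.12],[-0.60, 0.6, 0.87],[0.35, 0.81, 0.09]]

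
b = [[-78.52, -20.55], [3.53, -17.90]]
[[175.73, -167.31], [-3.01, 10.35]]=b @ [[-2.17, 2.17], [-0.26, -0.15]]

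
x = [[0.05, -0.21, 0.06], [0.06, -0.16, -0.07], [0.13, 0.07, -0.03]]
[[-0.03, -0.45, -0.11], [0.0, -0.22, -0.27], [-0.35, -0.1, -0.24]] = x@[[-2.49, -1.82, -1.82], [-0.65, 1.31, 0.45], [-0.66, -1.42, 1.32]]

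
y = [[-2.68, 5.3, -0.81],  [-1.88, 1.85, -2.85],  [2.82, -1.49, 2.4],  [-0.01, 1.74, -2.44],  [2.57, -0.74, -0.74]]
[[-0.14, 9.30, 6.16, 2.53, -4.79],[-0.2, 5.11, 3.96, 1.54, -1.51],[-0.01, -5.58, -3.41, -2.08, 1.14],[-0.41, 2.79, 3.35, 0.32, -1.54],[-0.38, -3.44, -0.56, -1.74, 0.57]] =y @ [[-0.14, -1.10, -0.12, -0.64, -0.06],  [-0.08, 1.15, 1.00, 0.15, -0.94],  [0.11, -0.32, -0.66, -0.02, -0.04]]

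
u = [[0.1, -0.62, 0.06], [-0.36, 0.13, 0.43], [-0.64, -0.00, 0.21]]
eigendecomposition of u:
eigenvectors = [[(-0.52+0j), 0.42-0.39j, (0.42+0.39j)],[0.64+0.00j, (0.03-0.43j), (0.03+0.43j)],[0.56+0.00j, 0.69+0.00j, (0.69-0j)]]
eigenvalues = [(0.8+0j), (-0.18+0.36j), (-0.18-0.36j)]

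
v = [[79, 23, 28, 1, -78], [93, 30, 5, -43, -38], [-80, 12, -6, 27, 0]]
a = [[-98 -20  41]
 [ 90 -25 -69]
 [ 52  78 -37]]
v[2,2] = -6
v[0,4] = -78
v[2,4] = 0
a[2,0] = 52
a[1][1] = -25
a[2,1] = 78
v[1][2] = 5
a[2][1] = 78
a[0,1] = -20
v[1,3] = -43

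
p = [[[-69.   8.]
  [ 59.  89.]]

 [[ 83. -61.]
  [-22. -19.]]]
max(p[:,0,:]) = 83.0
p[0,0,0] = -69.0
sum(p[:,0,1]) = -53.0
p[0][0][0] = -69.0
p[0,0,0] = -69.0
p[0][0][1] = 8.0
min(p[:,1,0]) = -22.0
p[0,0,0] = -69.0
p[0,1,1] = 89.0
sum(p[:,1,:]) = 107.0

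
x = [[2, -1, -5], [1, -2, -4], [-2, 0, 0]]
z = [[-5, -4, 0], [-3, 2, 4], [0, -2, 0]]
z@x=[[-14, 13, 41], [-12, -1, 7], [-2, 4, 8]]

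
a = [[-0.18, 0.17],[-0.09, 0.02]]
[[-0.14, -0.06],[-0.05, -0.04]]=a @ [[0.45, 0.44], [-0.33, 0.11]]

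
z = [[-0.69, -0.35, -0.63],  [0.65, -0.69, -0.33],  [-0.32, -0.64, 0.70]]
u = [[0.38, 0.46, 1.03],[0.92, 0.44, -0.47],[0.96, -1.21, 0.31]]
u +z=[[-0.31,0.11,0.40], [1.57,-0.25,-0.8], [0.64,-1.85,1.01]]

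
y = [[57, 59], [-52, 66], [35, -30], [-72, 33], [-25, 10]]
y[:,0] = [57, -52, 35, -72, -25]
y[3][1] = 33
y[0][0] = 57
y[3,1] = 33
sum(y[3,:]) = -39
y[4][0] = -25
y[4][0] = -25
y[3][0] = -72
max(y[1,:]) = 66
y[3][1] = 33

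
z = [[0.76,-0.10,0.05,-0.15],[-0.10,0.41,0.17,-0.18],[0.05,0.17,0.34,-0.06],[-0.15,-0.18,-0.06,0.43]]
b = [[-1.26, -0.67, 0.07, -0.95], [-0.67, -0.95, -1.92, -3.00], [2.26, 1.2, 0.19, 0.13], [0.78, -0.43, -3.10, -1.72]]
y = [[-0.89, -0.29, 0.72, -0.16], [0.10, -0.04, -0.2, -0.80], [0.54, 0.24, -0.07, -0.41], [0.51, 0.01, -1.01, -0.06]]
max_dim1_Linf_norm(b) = 3.1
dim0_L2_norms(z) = [0.78, 0.49, 0.39, 0.49]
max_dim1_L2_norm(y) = 1.19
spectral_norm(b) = 5.07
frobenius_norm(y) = 1.98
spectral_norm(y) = 1.67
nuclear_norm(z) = 1.94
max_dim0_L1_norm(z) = 1.06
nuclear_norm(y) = 3.14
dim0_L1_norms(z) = [1.06, 0.86, 0.62, 0.82]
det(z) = 0.02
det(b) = -0.02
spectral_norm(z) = 0.83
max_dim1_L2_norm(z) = 0.78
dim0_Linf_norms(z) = [0.76, 0.41, 0.34, 0.43]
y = z @ b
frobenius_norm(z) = 1.12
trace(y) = -1.06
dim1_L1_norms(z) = [1.06, 0.86, 0.62, 0.82]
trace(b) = -3.74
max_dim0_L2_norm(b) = 3.65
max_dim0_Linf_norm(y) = 1.01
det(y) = 0.00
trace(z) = 1.94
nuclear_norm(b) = 9.40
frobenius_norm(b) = 6.08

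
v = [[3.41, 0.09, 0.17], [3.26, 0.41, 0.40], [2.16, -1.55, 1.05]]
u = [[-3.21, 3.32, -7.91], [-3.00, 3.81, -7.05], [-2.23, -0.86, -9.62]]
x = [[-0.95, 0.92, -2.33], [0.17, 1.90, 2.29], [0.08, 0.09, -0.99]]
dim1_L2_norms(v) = [3.42, 3.31, 2.86]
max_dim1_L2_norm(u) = 9.91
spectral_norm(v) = 5.27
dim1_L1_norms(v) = [3.67, 4.07, 4.76]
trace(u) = -9.02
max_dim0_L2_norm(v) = 5.19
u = v @ x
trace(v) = 4.87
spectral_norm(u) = 15.45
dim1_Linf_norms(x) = [2.33, 2.29, 0.99]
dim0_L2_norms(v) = [5.19, 1.61, 1.14]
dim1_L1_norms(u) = [14.44, 13.86, 12.71]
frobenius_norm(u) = 15.98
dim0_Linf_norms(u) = [3.21, 3.81, 9.62]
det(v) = 2.34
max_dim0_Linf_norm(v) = 3.41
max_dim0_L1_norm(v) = 8.83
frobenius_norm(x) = 4.13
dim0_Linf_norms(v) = [3.41, 1.55, 1.05]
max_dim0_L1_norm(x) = 5.61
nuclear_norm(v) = 7.25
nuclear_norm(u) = 19.61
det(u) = 5.88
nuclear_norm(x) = 5.98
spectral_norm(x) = 3.56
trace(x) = -0.04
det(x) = 2.62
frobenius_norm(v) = 5.55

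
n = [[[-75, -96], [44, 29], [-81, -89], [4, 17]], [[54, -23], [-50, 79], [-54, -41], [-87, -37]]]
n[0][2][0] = -81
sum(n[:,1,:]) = 102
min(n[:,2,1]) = -89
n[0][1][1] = 29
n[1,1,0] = -50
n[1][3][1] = -37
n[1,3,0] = -87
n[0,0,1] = -96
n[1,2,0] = -54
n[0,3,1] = 17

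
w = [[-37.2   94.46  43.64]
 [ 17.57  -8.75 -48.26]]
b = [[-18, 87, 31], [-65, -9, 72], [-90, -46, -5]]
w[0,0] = -37.2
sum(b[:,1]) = 32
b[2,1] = -46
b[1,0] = -65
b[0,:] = [-18, 87, 31]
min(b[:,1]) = -46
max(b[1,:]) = 72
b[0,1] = 87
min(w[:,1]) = -8.75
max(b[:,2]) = 72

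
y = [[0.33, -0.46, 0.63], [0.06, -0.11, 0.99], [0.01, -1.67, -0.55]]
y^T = [[0.33, 0.06, 0.01], [-0.46, -0.11, -1.67], [0.63, 0.99, -0.55]]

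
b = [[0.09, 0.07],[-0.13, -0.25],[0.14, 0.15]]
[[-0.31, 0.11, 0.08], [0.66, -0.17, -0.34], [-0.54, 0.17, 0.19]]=b@[[-2.28, 1.18, -0.20], [-1.45, 0.06, 1.46]]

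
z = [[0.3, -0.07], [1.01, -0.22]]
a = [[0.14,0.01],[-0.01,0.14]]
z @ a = [[0.04, -0.01],  [0.14, -0.02]]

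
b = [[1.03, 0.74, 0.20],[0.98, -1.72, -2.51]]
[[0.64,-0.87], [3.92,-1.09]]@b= [[-0.19,1.97,2.31], [2.97,4.78,3.52]]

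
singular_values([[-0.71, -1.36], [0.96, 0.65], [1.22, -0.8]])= [1.88, 1.52]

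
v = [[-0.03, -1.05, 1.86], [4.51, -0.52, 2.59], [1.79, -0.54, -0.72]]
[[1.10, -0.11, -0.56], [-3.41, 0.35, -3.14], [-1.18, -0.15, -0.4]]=v@[[-0.90, 0.05, -0.47], [-0.90, 0.30, -0.23], [0.07, 0.11, -0.44]]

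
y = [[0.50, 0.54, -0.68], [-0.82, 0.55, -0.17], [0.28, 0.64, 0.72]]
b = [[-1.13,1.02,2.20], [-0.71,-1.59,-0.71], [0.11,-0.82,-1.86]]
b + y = [[-0.63, 1.56, 1.52], [-1.53, -1.04, -0.88], [0.39, -0.18, -1.14]]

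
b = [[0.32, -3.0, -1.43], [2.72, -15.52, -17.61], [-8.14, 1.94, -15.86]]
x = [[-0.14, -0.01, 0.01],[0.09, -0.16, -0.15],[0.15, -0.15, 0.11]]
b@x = [[-0.53, 0.69, 0.3], [-4.42, 5.1, 0.42], [-1.06, 2.15, -2.12]]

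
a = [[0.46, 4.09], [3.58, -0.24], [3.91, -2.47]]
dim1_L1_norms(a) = [4.55, 3.82, 6.38]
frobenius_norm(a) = 7.16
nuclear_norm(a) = 9.95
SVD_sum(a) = [[-1.65, 1.21], [2.44, -1.79], [3.72, -2.73]] + [[2.11, 2.88], [1.14, 1.55], [0.19, 0.26]]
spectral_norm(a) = 5.89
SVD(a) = [[0.35,0.88], [-0.51,0.47], [-0.78,0.08]] @ diag([5.886723793674345, 4.0680687035727825]) @ [[-0.81, 0.59], [0.59, 0.81]]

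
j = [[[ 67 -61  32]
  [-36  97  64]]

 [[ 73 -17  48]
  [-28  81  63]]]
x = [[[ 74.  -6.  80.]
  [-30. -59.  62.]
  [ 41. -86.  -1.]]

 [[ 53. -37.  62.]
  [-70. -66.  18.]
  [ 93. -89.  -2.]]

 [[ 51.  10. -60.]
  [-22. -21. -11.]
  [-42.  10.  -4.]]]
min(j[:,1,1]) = 81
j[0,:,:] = [[67, -61, 32], [-36, 97, 64]]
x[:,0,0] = [74.0, 53.0, 51.0]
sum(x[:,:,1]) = -344.0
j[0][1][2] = 64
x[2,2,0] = -42.0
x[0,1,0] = -30.0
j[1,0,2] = 48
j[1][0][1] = -17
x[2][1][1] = -21.0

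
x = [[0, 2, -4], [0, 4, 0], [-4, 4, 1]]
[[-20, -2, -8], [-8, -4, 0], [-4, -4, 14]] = x @ [[0, 0, -3], [-2, -1, 0], [4, 0, 2]]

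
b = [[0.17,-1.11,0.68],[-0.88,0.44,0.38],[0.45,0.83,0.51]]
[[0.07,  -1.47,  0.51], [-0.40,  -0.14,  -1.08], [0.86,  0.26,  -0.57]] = b @ [[0.81, 0.16, 0.64], [0.33, 0.79, -0.70], [0.44, -0.91, -0.55]]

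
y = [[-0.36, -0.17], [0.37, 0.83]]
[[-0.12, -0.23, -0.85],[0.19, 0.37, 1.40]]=y @ [[0.27, 0.53, 2.00], [0.11, 0.21, 0.79]]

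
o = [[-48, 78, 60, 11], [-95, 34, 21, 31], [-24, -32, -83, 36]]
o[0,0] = -48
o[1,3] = 31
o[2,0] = -24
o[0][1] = 78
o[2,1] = -32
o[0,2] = 60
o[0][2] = 60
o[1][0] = -95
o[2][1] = -32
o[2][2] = -83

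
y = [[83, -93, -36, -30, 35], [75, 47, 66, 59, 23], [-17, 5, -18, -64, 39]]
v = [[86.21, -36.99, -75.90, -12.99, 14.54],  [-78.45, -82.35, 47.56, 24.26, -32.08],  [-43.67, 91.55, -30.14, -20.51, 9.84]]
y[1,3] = 59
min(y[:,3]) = -64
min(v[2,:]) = -43.67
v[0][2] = -75.9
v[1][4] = -32.08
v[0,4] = 14.54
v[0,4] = 14.54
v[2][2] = -30.14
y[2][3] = -64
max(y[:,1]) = 47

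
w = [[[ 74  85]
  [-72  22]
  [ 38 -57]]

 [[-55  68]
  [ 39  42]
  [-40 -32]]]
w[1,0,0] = -55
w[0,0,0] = 74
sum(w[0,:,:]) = 90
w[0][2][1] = -57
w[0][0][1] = 85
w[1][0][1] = 68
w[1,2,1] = -32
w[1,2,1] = -32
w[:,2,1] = [-57, -32]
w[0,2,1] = -57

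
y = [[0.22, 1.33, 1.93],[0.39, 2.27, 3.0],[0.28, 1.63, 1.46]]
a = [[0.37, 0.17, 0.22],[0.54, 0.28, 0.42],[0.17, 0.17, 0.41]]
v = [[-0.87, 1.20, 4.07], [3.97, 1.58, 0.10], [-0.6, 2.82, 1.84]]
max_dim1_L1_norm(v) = 6.14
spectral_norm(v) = 5.21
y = a @ v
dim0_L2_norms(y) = [0.53, 3.09, 3.85]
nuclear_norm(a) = 1.19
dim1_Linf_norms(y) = [1.93, 3.0, 1.63]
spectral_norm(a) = 0.97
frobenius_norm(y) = 4.97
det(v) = 38.30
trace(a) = 1.06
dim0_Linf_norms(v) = [3.97, 2.82, 4.07]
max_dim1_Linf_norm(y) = 3.0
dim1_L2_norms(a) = [0.46, 0.74, 0.48]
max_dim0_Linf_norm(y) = 3.0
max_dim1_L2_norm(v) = 4.33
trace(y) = 3.95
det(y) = 0.01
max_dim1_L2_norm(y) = 3.78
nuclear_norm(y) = 5.37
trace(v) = 2.55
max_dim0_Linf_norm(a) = 0.54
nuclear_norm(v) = 11.23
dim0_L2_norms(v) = [4.11, 3.45, 4.47]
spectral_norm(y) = 4.95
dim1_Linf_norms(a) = [0.37, 0.54, 0.41]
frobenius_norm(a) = 0.99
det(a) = 0.00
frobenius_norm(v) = 6.98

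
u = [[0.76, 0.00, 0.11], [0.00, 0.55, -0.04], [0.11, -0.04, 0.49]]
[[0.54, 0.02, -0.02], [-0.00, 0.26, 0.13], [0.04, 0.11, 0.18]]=u @ [[0.73, -0.01, -0.09], [-0.01, 0.49, 0.26], [-0.09, 0.26, 0.40]]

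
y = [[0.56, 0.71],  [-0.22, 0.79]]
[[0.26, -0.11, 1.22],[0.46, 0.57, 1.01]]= y @ [[-0.21, -0.82, 0.41], [0.53, 0.49, 1.39]]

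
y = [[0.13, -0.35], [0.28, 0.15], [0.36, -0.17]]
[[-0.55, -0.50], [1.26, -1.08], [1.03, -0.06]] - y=[[-0.68, -0.15],  [0.98, -1.23],  [0.67, 0.11]]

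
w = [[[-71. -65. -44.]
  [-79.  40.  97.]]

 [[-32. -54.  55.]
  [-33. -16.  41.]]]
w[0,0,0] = -71.0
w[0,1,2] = 97.0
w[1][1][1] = -16.0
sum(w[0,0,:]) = -180.0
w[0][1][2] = 97.0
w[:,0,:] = [[-71.0, -65.0, -44.0], [-32.0, -54.0, 55.0]]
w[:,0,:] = [[-71.0, -65.0, -44.0], [-32.0, -54.0, 55.0]]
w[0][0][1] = -65.0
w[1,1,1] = -16.0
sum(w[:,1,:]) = 50.0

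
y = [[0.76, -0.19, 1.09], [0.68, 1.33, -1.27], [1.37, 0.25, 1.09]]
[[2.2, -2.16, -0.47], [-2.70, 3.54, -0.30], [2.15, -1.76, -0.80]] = y @[[-0.35, 0.28, -0.62], [0.37, 0.52, 0.11], [2.33, -2.09, 0.02]]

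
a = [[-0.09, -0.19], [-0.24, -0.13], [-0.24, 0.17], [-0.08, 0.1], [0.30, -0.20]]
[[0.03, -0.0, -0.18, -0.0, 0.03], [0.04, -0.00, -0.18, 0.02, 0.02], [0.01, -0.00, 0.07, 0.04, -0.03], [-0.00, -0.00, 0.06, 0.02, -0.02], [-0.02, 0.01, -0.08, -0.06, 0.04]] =a@[[-0.11,0.02,0.3,-0.13,-0.0], [-0.09,0.0,0.83,0.08,-0.18]]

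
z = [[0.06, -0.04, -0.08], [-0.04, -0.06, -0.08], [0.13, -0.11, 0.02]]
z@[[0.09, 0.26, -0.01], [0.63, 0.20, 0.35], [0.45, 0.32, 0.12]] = [[-0.06, -0.02, -0.02], [-0.08, -0.05, -0.03], [-0.05, 0.02, -0.04]]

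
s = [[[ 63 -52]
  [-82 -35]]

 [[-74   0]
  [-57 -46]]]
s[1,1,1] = -46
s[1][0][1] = 0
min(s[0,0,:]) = -52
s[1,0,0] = -74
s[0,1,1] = -35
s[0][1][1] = -35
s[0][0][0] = 63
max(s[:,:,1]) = 0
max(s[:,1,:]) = -35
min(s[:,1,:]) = -82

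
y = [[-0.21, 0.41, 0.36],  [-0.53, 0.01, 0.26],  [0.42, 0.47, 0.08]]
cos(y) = [[1.01,-0.04,-0.03], [-0.11,1.05,0.08], [0.15,-0.11,0.86]]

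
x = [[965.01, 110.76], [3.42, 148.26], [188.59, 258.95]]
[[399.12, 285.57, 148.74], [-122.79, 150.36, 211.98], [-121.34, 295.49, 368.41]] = x@[[0.51, 0.18, -0.01], [-0.84, 1.01, 1.43]]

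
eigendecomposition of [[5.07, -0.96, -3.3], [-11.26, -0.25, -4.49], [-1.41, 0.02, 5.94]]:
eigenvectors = [[0.15, 0.64, 0.27], [0.99, -0.64, -0.91], [0.02, -0.42, 0.30]]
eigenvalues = [-2.01, 8.16, 4.61]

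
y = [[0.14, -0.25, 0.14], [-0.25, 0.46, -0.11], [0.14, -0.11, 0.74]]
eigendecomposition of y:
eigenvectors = [[0.89, 0.32, -0.34], [0.45, -0.44, 0.77], [-0.1, 0.84, 0.54]]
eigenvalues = [-0.0, 0.85, 0.49]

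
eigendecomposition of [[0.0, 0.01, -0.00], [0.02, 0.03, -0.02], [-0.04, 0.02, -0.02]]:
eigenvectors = [[0.01+0.22j,  (0.01-0.22j),  0.29+0.00j], [(-0.35-0.23j),  -0.35+0.23j,  0.95+0.00j], [(-0.88+0j),  -0.88-0.00j,  0.14+0.00j]]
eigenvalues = [(-0.01+0.02j), (-0.01-0.02j), (0.03+0j)]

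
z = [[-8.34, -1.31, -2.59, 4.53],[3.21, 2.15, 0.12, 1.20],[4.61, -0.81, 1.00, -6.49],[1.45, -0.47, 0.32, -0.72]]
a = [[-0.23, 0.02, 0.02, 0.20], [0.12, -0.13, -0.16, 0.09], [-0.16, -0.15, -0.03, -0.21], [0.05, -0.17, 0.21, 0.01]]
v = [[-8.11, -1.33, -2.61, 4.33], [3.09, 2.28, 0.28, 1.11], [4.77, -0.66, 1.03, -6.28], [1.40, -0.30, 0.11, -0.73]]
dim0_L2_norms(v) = [10.0, 2.74, 2.82, 7.74]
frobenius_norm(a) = 0.57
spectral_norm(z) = 12.62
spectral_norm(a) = 0.33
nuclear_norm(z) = 18.83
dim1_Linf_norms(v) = [8.11, 3.09, 6.28, 1.4]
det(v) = 25.01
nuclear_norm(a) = 1.13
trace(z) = -5.91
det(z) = 31.11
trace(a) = -0.38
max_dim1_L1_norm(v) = 16.38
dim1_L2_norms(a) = [0.31, 0.25, 0.31, 0.27]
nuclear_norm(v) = 18.31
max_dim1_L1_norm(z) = 16.77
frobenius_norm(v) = 13.25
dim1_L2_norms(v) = [9.65, 4.01, 7.98, 1.61]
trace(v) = -5.53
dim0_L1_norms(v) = [17.37, 4.57, 4.03, 12.45]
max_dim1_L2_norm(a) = 0.31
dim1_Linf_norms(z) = [8.34, 3.21, 6.49, 1.45]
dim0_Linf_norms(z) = [8.34, 2.15, 2.59, 6.49]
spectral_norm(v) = 12.40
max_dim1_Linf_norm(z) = 8.34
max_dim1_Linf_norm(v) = 8.11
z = a + v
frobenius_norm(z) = 13.52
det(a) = 0.01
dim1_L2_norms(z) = [9.92, 4.05, 8.06, 1.72]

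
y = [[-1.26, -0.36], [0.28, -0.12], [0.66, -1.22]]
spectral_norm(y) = 1.52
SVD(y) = [[-0.61, -0.78], [0.20, 0.03], [0.77, -0.62]] @ diag([1.5225034814825318, 1.1899509018751868]) @ [[0.87, -0.49], [0.49, 0.87]]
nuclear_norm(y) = 2.71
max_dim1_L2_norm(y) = 1.39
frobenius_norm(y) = 1.93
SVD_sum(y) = [[-0.8, 0.45], [0.26, -0.15], [1.02, -0.57]] + [[-0.46,-0.81], [0.02,0.03], [-0.36,-0.65]]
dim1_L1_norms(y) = [1.62, 0.4, 1.88]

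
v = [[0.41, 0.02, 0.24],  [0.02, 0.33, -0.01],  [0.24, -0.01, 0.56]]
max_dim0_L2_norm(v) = 0.61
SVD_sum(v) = [[0.26, 0.0, 0.35],[0.0, 0.00, 0.01],[0.35, 0.01, 0.48]] + [[0.01, 0.05, -0.01], [0.05, 0.32, -0.04], [-0.01, -0.04, 0.01]] + [[0.14, -0.04, -0.1], [-0.04, 0.01, 0.03], [-0.1, 0.03, 0.08]]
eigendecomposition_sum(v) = [[0.26, 0.0, 0.35], [0.0, 0.00, 0.01], [0.35, 0.01, 0.48]] + [[0.14, -0.04, -0.10], [-0.04, 0.01, 0.03], [-0.1, 0.03, 0.08]] + [[0.01, 0.05, -0.01], [0.05, 0.32, -0.04], [-0.01, -0.04, 0.01]]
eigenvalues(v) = [0.74, 0.23, 0.33]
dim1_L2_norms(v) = [0.48, 0.33, 0.61]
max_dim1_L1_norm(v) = 0.81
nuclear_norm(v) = 1.30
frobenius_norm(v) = 0.84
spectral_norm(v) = 0.74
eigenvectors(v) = [[0.59,0.79,-0.17], [0.01,-0.21,-0.98], [0.81,-0.58,0.13]]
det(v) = 0.06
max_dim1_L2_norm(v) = 0.61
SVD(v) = [[-0.59, -0.17, -0.79],[-0.01, -0.98, 0.21],[-0.81, 0.13, 0.58]] @ diag([0.7364812377150192, 0.3347626299587417, 0.2287561323262391]) @ [[-0.59,-0.01,-0.81], [-0.17,-0.98,0.13], [-0.79,0.21,0.58]]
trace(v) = 1.30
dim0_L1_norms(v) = [0.67, 0.36, 0.81]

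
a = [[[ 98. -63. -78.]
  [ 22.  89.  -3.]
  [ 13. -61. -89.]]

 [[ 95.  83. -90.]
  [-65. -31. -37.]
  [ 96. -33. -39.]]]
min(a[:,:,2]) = -90.0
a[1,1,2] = -37.0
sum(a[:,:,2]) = -336.0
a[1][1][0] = -65.0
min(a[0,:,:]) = -89.0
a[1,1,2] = -37.0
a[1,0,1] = 83.0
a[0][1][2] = -3.0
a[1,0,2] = -90.0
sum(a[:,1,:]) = -25.0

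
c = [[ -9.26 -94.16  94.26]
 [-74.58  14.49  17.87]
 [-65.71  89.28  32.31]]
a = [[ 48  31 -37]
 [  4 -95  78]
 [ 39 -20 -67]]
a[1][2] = 78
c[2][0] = -65.71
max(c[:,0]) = -9.26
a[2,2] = -67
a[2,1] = -20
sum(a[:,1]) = -84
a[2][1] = -20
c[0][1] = -94.16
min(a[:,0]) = 4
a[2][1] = -20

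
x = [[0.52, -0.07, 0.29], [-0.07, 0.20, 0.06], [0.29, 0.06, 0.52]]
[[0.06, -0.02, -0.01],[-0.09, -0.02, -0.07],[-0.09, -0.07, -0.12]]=x@[[0.23, 0.03, 0.09],[-0.27, -0.05, -0.25],[-0.27, -0.15, -0.26]]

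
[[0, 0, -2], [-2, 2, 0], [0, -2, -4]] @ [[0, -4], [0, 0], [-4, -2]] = [[8, 4], [0, 8], [16, 8]]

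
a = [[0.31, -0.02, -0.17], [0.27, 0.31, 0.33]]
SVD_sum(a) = [[0.04, 0.04, 0.04], [0.31, 0.30, 0.3]] + [[0.27,-0.06,-0.21],[-0.04,0.01,0.03]]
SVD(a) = [[0.14, 0.99], [0.99, -0.14]] @ diag([0.5299491499620199, 0.34993413445180294]) @ [[0.58, 0.57, 0.57], [0.77, -0.18, -0.61]]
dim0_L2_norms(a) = [0.41, 0.31, 0.37]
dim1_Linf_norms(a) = [0.31, 0.33]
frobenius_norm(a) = 0.64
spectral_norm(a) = 0.53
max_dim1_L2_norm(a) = 0.53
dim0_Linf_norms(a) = [0.31, 0.31, 0.33]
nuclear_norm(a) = 0.88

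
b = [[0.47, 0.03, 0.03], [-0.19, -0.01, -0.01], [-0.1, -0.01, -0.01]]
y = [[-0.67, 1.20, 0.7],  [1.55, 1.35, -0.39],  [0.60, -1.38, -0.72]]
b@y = [[-0.25, 0.56, 0.30], [0.11, -0.23, -0.12], [0.05, -0.12, -0.06]]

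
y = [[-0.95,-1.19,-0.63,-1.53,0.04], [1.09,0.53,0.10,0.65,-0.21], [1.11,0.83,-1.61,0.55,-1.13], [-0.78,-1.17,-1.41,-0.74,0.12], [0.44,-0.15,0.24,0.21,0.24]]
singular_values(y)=[3.38, 2.41, 0.68, 0.57, 0.0]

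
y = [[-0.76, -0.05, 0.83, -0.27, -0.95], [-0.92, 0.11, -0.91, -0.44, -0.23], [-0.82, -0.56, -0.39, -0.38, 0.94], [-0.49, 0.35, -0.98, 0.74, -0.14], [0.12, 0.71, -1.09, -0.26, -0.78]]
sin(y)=[[-0.95, -0.28, 1.09, -0.23, -0.73], [-0.64, 0.11, -1.0, -0.37, 0.01], [-0.55, -0.59, -0.6, -0.31, 1.32], [-0.35, 0.27, -0.95, 0.63, 0.05], [0.30, 0.89, -1.15, -0.23, -1.02]]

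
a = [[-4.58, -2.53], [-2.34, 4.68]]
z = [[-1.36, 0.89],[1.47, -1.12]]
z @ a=[[4.15, 7.61], [-4.11, -8.96]]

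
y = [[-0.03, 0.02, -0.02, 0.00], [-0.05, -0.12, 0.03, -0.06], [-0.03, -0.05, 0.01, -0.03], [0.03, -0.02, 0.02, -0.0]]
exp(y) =[[0.97, 0.02, -0.02, -0.0],[-0.05, 0.89, 0.03, -0.06],[-0.03, -0.05, 1.01, -0.03],[0.03, -0.02, 0.02, 1.0]]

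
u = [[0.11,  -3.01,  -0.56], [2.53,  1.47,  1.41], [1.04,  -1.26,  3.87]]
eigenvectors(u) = [[0.70+0.00j, 0.70-0.00j, -0.37+0.00j], [-0.23-0.59j, -0.23+0.59j, 0.20+0.00j], [(-0.05-0.32j), -0.05+0.32j, (0.91+0j)]]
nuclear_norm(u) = 9.97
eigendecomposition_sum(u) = [[(-0.02+1.55j), -1.89+0.39j, (0.42+0.54j)], [1.31-0.49j, 0.95+1.45j, 0.32-0.53j], [(0.71-0.1j), (0.31+0.84j), (0.22-0.23j)]] + [[-0.02-1.55j,(-1.89-0.39j),0.42-0.54j], [1.31+0.49j,(0.95-1.45j),(0.32+0.53j)], [(0.71+0.1j),(0.31-0.84j),0.22+0.23j]] + [[(0.16-0j), 0.76+0.00j, -1.39-0.00j], [(-0.09+0j), -0.42-0.00j, (0.77+0j)], [-0.38+0.00j, (-1.87-0j), (3.43+0j)]]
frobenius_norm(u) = 6.13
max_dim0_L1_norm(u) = 5.84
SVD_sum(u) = [[-0.21, -0.00, -0.39], [1.17, 0.0, 2.15], [1.86, 0.0, 3.42]] + [[-0.57,-2.77,0.32], [0.36,1.74,-0.20], [-0.29,-1.41,0.16]] + [[0.9, -0.24, -0.49], [1.0, -0.27, -0.54], [-0.53, 0.14, 0.29]]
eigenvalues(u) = [(1.14+2.78j), (1.14-2.78j), (3.16+0j)]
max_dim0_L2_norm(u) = 4.16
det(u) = 28.52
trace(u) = 5.45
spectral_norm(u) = 4.62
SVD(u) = [[-0.10, -0.78, -0.62], [0.53, 0.49, -0.69], [0.84, -0.4, 0.37]] @ diag([4.622401132204587, 3.656143760551618, 1.6875486882378303]) @ [[0.48, 0.0, 0.88], [0.20, 0.97, -0.11], [-0.86, 0.23, 0.46]]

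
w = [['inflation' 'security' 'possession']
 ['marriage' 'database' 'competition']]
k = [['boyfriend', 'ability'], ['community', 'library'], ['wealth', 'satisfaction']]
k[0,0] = 'boyfriend'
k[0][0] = 'boyfriend'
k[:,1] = ['ability', 'library', 'satisfaction']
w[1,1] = 'database'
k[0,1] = 'ability'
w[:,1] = ['security', 'database']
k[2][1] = 'satisfaction'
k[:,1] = ['ability', 'library', 'satisfaction']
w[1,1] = 'database'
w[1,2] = 'competition'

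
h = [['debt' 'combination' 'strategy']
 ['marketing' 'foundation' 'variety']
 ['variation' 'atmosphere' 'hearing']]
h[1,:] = ['marketing', 'foundation', 'variety']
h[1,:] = ['marketing', 'foundation', 'variety']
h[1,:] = ['marketing', 'foundation', 'variety']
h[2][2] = 'hearing'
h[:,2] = ['strategy', 'variety', 'hearing']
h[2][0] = 'variation'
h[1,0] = 'marketing'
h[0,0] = 'debt'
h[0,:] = ['debt', 'combination', 'strategy']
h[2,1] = 'atmosphere'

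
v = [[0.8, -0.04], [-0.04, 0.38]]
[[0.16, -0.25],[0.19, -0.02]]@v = [[0.14, -0.1], [0.15, -0.02]]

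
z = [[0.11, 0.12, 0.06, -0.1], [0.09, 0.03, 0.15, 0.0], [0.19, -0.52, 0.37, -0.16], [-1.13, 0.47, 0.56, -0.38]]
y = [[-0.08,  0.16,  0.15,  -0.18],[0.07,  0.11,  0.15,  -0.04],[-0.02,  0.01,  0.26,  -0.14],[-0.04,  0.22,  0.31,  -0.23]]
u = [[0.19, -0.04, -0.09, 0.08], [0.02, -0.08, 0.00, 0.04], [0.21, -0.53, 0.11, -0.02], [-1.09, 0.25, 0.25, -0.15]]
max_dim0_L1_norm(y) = 0.87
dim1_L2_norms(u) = [0.23, 0.09, 0.58, 1.16]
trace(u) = 0.07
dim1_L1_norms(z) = [0.39, 0.27, 1.24, 2.54]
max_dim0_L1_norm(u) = 1.51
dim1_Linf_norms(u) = [0.19, 0.08, 0.53, 1.09]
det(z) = -0.02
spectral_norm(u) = 1.22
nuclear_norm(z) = 2.41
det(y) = -0.00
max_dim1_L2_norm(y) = 0.45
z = y + u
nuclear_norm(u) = 1.80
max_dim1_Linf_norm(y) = 0.31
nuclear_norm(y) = 0.89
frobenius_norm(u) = 1.32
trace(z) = 0.13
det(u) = 0.00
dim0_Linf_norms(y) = [0.08, 0.22, 0.31, 0.23]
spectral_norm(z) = 1.41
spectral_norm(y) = 0.61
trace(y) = 0.06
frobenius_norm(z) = 1.58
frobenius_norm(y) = 0.64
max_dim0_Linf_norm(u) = 1.09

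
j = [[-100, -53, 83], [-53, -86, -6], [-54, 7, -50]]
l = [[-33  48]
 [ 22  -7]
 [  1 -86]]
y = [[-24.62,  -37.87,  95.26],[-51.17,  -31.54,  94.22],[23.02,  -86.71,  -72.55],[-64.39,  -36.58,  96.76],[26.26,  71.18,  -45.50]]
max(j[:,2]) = 83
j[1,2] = -6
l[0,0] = -33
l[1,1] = -7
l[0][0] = -33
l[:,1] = [48, -7, -86]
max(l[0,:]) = 48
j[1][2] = -6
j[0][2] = 83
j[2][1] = 7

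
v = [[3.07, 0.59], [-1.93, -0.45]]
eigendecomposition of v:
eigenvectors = [[0.85, -0.18], [-0.52, 0.98]]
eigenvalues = [2.71, -0.09]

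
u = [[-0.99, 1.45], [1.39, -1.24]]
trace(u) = -2.23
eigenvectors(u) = [[0.74, -0.68], [0.67, 0.73]]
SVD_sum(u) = [[-1.16, 1.30], [1.23, -1.38]] + [[0.17, 0.15], [0.16, 0.14]]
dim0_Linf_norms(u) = [1.39, 1.45]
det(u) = -0.79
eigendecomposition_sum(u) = [[0.17, 0.16], [0.15, 0.14]] + [[-1.16, 1.29], [1.24, -1.38]]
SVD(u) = [[-0.69,0.73], [0.73,0.69]] @ diag([2.5408946578596696, 0.3100876290021758]) @ [[0.67,-0.75], [0.75,0.67]]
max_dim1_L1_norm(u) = 2.63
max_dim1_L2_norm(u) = 1.86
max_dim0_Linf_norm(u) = 1.45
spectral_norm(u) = 2.54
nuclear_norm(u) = 2.85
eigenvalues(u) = [0.31, -2.54]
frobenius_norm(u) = 2.56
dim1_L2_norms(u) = [1.76, 1.86]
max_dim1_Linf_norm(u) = 1.45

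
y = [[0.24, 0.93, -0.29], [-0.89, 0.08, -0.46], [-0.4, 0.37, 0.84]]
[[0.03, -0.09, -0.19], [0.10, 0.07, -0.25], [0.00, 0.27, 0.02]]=y@[[-0.08, -0.19, 0.17], [0.04, 0.02, -0.19], [-0.05, 0.22, 0.19]]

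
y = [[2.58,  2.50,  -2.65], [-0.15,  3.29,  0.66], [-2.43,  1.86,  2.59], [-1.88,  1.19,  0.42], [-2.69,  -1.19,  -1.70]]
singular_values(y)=[5.5, 4.94, 3.06]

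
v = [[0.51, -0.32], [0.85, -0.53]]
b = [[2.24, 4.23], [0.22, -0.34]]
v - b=[[-1.73,-4.55],  [0.63,-0.19]]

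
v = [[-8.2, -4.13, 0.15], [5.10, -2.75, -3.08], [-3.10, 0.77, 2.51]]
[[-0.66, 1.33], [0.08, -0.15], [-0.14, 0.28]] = v @ [[0.04, -0.08], [0.08, -0.16], [-0.03, 0.06]]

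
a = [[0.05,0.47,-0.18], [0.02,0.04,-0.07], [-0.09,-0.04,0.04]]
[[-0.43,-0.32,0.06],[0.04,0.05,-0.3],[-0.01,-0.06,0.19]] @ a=[[-0.03,-0.22,0.10], [0.03,0.03,-0.02], [-0.02,-0.01,0.01]]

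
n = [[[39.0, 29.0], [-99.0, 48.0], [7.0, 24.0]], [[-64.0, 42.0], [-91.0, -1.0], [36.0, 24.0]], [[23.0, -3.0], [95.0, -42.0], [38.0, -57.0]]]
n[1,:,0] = [-64.0, -91.0, 36.0]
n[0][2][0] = 7.0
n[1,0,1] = 42.0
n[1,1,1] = -1.0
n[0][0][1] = 29.0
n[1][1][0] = -91.0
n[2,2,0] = 38.0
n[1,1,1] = -1.0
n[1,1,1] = -1.0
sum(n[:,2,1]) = -9.0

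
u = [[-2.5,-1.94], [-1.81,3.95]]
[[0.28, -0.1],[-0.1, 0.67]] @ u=[[-0.52, -0.94], [-0.96, 2.84]]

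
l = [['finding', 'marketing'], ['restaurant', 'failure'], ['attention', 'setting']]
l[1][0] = 'restaurant'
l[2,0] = 'attention'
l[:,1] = ['marketing', 'failure', 'setting']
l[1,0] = 'restaurant'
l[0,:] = ['finding', 'marketing']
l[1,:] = ['restaurant', 'failure']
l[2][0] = 'attention'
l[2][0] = 'attention'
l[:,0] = ['finding', 'restaurant', 'attention']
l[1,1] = 'failure'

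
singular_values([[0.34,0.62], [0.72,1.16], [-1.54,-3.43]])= [4.06, 0.18]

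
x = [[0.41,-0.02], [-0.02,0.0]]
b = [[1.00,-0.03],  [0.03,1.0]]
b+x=[[1.41, -0.05],[0.01, 1.0]]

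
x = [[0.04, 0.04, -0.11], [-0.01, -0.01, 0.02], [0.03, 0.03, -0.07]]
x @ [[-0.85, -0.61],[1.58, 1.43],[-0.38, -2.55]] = [[0.07,0.31], [-0.01,-0.06], [0.05,0.2]]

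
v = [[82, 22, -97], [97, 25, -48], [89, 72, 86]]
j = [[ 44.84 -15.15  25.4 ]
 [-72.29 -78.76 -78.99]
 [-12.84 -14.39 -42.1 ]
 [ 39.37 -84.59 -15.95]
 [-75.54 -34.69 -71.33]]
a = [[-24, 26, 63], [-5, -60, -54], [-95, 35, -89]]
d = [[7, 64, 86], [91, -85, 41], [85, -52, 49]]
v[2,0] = 89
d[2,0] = 85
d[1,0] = 91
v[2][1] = 72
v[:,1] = [22, 25, 72]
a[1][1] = -60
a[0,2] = 63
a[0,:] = [-24, 26, 63]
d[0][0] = 7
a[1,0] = -5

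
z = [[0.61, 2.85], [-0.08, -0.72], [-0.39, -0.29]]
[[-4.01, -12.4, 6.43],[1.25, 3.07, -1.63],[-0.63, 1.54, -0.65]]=z @[[3.15, -0.84, -0.02], [-2.08, -4.17, 2.26]]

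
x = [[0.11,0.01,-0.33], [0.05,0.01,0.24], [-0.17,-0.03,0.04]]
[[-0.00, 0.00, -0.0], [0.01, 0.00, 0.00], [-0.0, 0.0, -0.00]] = x@[[0.03, -0.0, 0.02], [-0.0, 0.0, -0.00], [0.02, -0.0, 0.01]]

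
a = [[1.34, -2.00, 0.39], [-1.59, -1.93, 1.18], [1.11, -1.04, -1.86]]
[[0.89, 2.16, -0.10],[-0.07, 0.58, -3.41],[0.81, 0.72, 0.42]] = a@[[0.29, 0.61, 1.15],  [-0.27, -0.61, 0.82],  [-0.11, 0.32, -0.0]]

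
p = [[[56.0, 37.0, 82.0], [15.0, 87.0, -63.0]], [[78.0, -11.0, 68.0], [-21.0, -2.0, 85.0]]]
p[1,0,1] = -11.0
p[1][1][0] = -21.0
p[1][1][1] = -2.0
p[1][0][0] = 78.0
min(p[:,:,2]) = -63.0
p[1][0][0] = 78.0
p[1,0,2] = 68.0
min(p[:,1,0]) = -21.0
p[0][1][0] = 15.0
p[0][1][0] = 15.0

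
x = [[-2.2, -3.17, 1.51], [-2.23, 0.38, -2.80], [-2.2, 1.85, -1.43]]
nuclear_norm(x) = 10.06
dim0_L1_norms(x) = [6.63, 5.4, 5.74]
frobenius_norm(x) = 6.36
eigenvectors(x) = [[(0.78+0j), (0.3+0.33j), (0.3-0.33j)], [(0.57+0j), -0.30-0.50j, (-0.3+0.5j)], [0.26+0.00j, -0.68+0.00j, (-0.68-0j)]]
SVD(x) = [[0.43, 0.89, 0.13], [-0.65, 0.41, -0.64], [-0.62, 0.19, 0.76]] @ diag([4.747229778107065, 4.0307011774826575, 1.2848958913832167]) @ [[0.39,-0.58,0.71], [-0.82,-0.57,-0.02], [-0.42,0.57,0.7]]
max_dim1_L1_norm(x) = 6.88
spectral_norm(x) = 4.75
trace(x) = -3.25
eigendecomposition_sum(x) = [[(-2.61+0j), -1.74+0.00j, -0.36+0.00j], [-1.89+0.00j, (-1.26+0j), (-0.26+0j)], [(-0.88+0j), (-0.58+0j), -0.12+0.00j]] + [[(0.2+0.4j), -0.72-0.44j, (0.94-0.26j)],  [-0.17-0.57j, 0.82+0.73j, (-1.27+0.11j)],  [-0.66-0.18j, 1.22-0.37j, (-0.65+1.32j)]] + [[(0.2-0.4j), (-0.72+0.44j), (0.94+0.26j)], [(-0.17+0.57j), 0.82-0.73j, -1.27-0.11j], [(-0.66+0.18j), (1.22+0.37j), -0.65-1.32j]]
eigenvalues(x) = [(-3.99+0j), (0.37+2.45j), (0.37-2.45j)]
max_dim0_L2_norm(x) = 3.83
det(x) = -24.59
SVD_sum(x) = [[0.81, -1.20, 1.46], [-1.21, 1.80, -2.19], [-1.17, 1.73, -2.1]] + [[-2.94,-2.06,-0.07], [-1.36,-0.96,-0.03], [-0.63,-0.44,-0.02]] + [[-0.07, 0.10, 0.12], [0.34, -0.47, -0.58], [-0.41, 0.56, 0.69]]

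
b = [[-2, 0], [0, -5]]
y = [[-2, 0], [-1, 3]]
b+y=[[-4, 0], [-1, -2]]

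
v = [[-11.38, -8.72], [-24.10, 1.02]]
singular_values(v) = [26.81, 8.27]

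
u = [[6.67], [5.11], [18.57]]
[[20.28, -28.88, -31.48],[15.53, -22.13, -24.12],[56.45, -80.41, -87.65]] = u @ [[3.04, -4.33, -4.72]]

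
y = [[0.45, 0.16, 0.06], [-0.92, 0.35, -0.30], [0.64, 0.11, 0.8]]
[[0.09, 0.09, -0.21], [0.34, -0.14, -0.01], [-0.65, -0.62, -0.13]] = y@[[0.16, 0.43, -0.26], [0.52, -0.21, -0.6], [-1.01, -1.09, 0.13]]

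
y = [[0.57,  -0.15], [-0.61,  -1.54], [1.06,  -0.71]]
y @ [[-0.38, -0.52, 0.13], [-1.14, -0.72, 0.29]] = [[-0.05,-0.19,0.03], [1.99,1.43,-0.53], [0.41,-0.04,-0.07]]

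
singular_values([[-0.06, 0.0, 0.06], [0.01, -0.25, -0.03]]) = [0.25, 0.08]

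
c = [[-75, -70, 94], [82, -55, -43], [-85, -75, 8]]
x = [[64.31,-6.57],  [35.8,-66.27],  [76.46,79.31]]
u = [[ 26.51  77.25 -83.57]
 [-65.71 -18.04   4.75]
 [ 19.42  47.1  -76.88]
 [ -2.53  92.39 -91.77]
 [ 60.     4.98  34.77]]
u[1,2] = 4.75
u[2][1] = 47.1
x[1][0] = 35.8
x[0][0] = 64.31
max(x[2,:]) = 79.31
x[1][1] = -66.27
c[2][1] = -75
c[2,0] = -85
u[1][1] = -18.04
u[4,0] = 60.0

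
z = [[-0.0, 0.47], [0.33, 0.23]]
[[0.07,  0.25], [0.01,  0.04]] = z@[[-0.07,-0.24], [0.15,0.53]]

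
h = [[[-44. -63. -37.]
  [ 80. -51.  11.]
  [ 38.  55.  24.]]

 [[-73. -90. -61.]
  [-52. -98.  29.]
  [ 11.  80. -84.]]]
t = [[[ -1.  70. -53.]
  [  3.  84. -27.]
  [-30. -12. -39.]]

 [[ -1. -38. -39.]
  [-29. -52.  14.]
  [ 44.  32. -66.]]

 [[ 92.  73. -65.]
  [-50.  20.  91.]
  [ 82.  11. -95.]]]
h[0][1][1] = -51.0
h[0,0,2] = -37.0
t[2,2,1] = 11.0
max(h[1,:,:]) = 80.0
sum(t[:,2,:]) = -73.0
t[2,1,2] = 91.0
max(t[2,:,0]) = 92.0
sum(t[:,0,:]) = 38.0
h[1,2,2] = -84.0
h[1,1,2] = 29.0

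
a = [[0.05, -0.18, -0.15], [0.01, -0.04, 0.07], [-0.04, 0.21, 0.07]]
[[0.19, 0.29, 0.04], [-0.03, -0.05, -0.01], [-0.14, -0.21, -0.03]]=a @[[0.56, 0.86, 0.12], [-0.31, -0.48, -0.07], [-0.71, -1.08, -0.16]]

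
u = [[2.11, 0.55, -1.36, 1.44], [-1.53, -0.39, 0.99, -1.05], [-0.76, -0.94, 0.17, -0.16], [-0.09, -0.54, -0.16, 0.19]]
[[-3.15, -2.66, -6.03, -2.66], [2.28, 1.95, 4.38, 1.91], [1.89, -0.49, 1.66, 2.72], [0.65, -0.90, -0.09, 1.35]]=u@[[-0.58, 0.8, -2.03, 0.31],[-1.44, 0.44, 0.11, -2.91],[-1.59, 0.95, 1.04, 1.64],[-2.29, -2.29, -0.27, 0.36]]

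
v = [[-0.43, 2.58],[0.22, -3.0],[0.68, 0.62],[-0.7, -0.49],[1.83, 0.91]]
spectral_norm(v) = 4.14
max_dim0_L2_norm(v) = 4.14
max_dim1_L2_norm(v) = 3.01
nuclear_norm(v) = 6.26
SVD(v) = [[0.62, 0.27], [-0.72, -0.18], [0.16, -0.30], [-0.13, 0.32], [0.24, -0.84]] @ diag([4.140482957111508, 2.1213205514181843]) @ [[0.05, 1.0], [-1.0, 0.05]]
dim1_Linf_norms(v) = [2.58, 3.0, 0.68, 0.7, 1.83]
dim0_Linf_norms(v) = [1.83, 3.0]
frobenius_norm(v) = 4.65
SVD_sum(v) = [[0.13, 2.55], [-0.16, -2.98], [0.03, 0.65], [-0.03, -0.53], [0.05, 1.00]] + [[-0.56, 0.03], [0.38, -0.02], [0.65, -0.03], [-0.67, 0.04], [1.78, -0.09]]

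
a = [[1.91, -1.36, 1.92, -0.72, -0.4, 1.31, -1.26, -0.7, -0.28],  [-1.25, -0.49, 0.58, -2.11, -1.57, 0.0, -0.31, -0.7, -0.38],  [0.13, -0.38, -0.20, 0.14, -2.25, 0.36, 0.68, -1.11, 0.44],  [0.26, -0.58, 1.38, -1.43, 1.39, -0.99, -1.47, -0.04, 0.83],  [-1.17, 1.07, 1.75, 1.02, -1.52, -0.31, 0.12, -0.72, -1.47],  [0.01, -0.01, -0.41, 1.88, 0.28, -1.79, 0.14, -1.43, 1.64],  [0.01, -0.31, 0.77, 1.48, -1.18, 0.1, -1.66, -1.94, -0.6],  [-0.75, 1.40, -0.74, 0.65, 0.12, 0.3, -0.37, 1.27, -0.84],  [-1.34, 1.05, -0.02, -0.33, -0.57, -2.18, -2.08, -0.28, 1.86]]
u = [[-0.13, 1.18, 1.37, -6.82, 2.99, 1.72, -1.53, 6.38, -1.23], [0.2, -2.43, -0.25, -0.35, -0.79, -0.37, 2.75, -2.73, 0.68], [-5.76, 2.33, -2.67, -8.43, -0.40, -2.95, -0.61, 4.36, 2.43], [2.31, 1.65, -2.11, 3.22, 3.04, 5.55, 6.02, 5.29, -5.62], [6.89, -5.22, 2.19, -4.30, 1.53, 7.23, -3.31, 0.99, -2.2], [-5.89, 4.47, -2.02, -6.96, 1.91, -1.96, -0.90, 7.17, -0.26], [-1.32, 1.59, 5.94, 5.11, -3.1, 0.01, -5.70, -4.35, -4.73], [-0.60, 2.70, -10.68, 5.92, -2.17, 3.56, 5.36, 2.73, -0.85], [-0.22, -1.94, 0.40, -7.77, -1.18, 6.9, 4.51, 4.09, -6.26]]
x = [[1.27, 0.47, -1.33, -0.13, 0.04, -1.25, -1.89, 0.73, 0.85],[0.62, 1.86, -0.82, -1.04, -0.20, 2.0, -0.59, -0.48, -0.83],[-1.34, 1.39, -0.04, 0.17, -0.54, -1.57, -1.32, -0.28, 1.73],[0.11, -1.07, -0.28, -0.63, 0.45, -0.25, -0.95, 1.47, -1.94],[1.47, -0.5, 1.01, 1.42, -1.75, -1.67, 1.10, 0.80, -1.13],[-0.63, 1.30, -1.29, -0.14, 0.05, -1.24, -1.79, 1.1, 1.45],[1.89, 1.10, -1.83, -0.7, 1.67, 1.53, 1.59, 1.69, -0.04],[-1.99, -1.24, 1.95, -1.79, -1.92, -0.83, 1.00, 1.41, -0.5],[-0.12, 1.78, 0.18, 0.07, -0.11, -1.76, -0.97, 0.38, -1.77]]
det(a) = 0.01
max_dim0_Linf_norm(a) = 2.25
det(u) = 102.79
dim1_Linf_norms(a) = [1.92, 2.11, 2.25, 1.47, 1.75, 1.88, 1.94, 1.4, 2.18]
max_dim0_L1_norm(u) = 48.88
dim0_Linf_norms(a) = [1.91, 1.4, 1.92, 2.11, 2.25, 2.18, 2.08, 1.94, 1.86]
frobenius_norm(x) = 10.82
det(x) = -222.86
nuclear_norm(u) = 82.82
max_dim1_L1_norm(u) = 34.81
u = x @ a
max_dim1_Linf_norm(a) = 2.25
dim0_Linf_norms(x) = [1.99, 1.86, 1.95, 1.79, 1.92, 2.0, 1.89, 1.69, 1.94]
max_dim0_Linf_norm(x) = 2.0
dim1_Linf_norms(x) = [1.89, 2.0, 1.73, 1.94, 1.75, 1.79, 1.89, 1.99, 1.78]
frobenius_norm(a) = 9.88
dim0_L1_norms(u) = [23.32, 23.51, 27.63, 48.88, 17.11, 30.25, 30.69, 38.09, 24.26]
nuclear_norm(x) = 27.55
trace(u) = -11.67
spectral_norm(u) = 21.68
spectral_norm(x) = 5.98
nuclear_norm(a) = 24.30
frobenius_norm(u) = 36.39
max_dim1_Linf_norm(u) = 10.68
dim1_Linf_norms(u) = [6.82, 2.75, 8.43, 6.02, 7.23, 7.17, 5.94, 10.68, 7.77]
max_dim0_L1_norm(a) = 9.76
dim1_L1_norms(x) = [7.96, 8.44, 8.38, 7.15, 10.85, 8.99, 12.04, 12.63, 7.14]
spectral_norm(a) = 4.95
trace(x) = 0.70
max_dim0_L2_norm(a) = 3.79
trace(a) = -2.05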